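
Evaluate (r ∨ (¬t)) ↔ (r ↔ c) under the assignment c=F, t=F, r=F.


Substitute c=F, t=F, r=F:
¬t = T
r ∨ (¬t) = F ∨ T = T
r ↔ c = F ↔ F = T
(r ∨ (¬t)) ↔ (r ↔ c) = T ↔ T = T

T


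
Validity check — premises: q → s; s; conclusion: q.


This is affirming the consequent (fallacy). There exist truth assignments where the premises are all true but the conclusion is false.

Invalid.


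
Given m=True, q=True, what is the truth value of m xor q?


Exclusive or is true when exactly one operand is true.
Substitute: m=True, q=True.
True xor True evaluates to False.

False


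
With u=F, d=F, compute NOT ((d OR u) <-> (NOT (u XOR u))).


Substitute u=F, d=F:
d OR u = F OR F = F
u XOR u = F XOR F = F
NOT (u XOR u) = T
(d OR u) <-> (NOT (u XOR u)) = F <-> T = F
NOT ((d OR u) <-> (NOT (u XOR u))) = T

T


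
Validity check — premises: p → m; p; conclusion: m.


This matches the form of modus ponens: the conclusion follows in every model of the premises.

Valid.


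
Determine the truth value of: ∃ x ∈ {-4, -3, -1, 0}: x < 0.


Evaluate the predicate on each element: -4:T, -3:T, -1:T, 0:F.
Witness x = -4 satisfies the predicate.

T


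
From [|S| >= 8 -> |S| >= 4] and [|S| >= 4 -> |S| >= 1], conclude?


Hypothetical syllogism: from (P → Q) and (Q → R), infer (P → R).
Chain the two implications through the shared middle term '|S| >= 4'.

|S| >= 8 -> |S| >= 1


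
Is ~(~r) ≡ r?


Compare truth tables:
r | φ | ψ
---------
False | False | False
True | True | True
The columns φ and ψ agree on every row.

Yes, they are logically equivalent.


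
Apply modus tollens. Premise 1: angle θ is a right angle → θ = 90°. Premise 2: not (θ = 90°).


Modus tollens: from (P → Q) and ¬Q, infer ¬P.
Q = 'θ = 90°' is denied; since P → Q, P must also fail.

Not (angle θ is a right angle).


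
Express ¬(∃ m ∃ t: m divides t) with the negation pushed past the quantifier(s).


Negation flips each quantifier (∀↔∃) and negates the inner predicate.
¬(∃ m ∃ t: φ) = ∀ m ∀ t: ¬φ.

∀ m ∀ t: ¬(m divides t)


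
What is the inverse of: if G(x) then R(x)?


The inverse of (P → Q) is (¬P → ¬Q). It is equivalent to the converse, not to the original.
Here P = 'G(x)' and Q = 'R(x)'.

If not (G(x)), then not (R(x)).


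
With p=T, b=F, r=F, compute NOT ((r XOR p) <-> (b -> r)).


Substitute p=T, b=F, r=F:
r XOR p = F XOR T = T
b -> r = F -> F = T
(r XOR p) <-> (b -> r) = T <-> T = T
NOT ((r XOR p) <-> (b -> r)) = F

F


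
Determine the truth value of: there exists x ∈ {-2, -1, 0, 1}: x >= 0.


Evaluate the predicate on each element: -2:F, -1:F, 0:T, 1:T.
Witness x = 0 satisfies the predicate.

T


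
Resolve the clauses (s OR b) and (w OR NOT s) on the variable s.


The clauses contain complementary literals s and NOTs.
Resolution eliminates this pair and disjoins the remaining literals (merging duplicates).

(b OR w)


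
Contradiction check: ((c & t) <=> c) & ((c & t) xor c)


Truth table over {c, t}:
c | t | φ
---------
False | False | False
True | False | False
False | True | False
True | True | False
Every row is false.

Yes, it is a contradiction.


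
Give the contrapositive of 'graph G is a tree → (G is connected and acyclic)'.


The contrapositive of (P → Q) is (¬Q → ¬P); it is logically equivalent to the original.
Here P = 'graph G is a tree' and Q = '(G is connected and acyclic)'.

If not ((G is connected and acyclic)), then not (graph G is a tree).


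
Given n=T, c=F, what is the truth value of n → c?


Implication is false only when antecedent is true and consequent is false.
Substitute: n=T, c=F.
T → F evaluates to F.

F


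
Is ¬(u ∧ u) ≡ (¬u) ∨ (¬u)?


Compare truth tables:
u | φ | ψ
---------
F | T | T
T | F | F
The columns φ and ψ agree on every row.

Yes, they are logically equivalent.


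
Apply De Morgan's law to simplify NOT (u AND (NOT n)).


De Morgan: the negation of a conjunction is the disjunction of the negations.
Distribute NOT across AND, flipping it to OR, and negate each literal.

(NOT u) OR n


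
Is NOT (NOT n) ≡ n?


Compare truth tables:
n | φ | ψ
---------
F | F | F
T | T | T
The columns φ and ψ agree on every row.

Yes, they are logically equivalent.


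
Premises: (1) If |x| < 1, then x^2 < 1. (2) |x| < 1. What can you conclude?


Modus ponens: from (P → Q) and P, infer Q.
P = '|x| < 1' is asserted, and P → Q holds, so Q follows.

x^2 < 1.


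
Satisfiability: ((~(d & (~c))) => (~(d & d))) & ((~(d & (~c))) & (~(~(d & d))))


Check all 4 assignments over {c, d}:
c | d | φ
---------
False | False | False
True | False | False
False | True | False
True | True | False
No assignment makes the formula true.

Unsatisfiable.


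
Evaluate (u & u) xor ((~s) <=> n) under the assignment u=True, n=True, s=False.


Substitute u=True, n=True, s=False:
u & u = True & True = True
~s = True
(~s) <=> n = True <=> True = True
(u & u) xor ((~s) <=> n) = True xor True = False

False


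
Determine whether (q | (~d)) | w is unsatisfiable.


Truth table over {d, q, w}:
d | q | w | φ
-------------
False | False | False | True
True | False | False | False
False | True | False | True
True | True | False | True
False | False | True | True
True | False | True | True
False | True | True | True
True | True | True | True
Satisfying assignment at row 1: d=False, q=False, w=False gives True.

No, it is not a contradiction.


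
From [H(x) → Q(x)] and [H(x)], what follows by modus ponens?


Modus ponens: from (P → Q) and P, infer Q.
P = 'H(x)' is asserted, and P → Q holds, so Q follows.

Q(x).


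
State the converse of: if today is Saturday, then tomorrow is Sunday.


The converse of (P → Q) is (Q → P). It is not in general equivalent to the original.
Here P = 'today is Saturday' and Q = 'tomorrow is Sunday'.

If tomorrow is Sunday, then today is Saturday.


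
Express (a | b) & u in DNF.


Step 1: Distribute ∧ over ∨: (a ∨ b) ∧ u = (a ∧ u) ∨ (b ∧ u).

(a & u) | (b & u)


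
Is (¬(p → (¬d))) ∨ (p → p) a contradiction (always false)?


Truth table over {d, p}:
d | p | φ
---------
F | F | T
T | F | T
F | T | T
T | T | T
Satisfying assignment at row 1: d=F, p=F gives T.

No, it is not a contradiction.


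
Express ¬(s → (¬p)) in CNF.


Step 1: Rewrite s → (¬p) as ¬s ∨ (¬p).
Step 2: Negate: ¬(¬s ∨ (¬p)) = s ∧ ¬(¬p) (De Morgan + double negation).
Step 3: Eliminate any double negations (¬¬X = X).

s ∧ p


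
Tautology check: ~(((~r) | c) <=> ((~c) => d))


Build the truth table over {c, d, r}:
c | d | r | φ
-------------
False | False | False | True
True | False | False | False
False | True | False | False
True | True | False | False
False | False | True | False
True | False | True | False
False | True | True | True
True | True | True | False
Counterexample at row 2: with c=True, d=False, r=False, the formula is False.

No, it is not a tautology.


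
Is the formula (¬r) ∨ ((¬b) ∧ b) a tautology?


Build the truth table over {b, r}:
b | r | φ
---------
F | F | T
T | F | T
F | T | F
T | T | F
Counterexample at row 3: with b=F, r=T, the formula is F.

No, it is not a tautology.


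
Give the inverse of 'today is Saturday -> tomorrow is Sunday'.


The inverse of (P → Q) is (¬P → ¬Q). It is equivalent to the converse, not to the original.
Here P = 'today is Saturday' and Q = 'tomorrow is Sunday'.

If not (today is Saturday), then not (tomorrow is Sunday).


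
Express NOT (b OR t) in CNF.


Step 1: Apply De Morgan: ¬(b ∨ t) = ¬b ∧ ¬t.

(NOT b) AND (NOT t)


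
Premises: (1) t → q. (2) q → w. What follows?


Hypothetical syllogism: from (P → Q) and (Q → R), infer (P → R).
Chain the two implications through the shared middle term 'q'.

t → w


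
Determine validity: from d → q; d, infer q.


This matches the form of modus ponens: the conclusion follows in every model of the premises.

Valid.


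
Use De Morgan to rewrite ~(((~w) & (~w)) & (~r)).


De Morgan: the negation of a conjunction is the disjunction of the negations.
Distribute ~ across &, flipping it to |, and negate each literal.

(w | w) | r


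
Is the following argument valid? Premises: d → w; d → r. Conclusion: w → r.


This is (no valid rule). There exist truth assignments where the premises are all true but the conclusion is false.

Invalid.


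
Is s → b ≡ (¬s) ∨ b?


Compare truth tables:
b | s | φ | ψ
-------------
F | F | T | T
T | F | T | T
F | T | F | F
T | T | T | T
The columns φ and ψ agree on every row.

Yes, they are logically equivalent.


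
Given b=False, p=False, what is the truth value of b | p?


Disjunction is false only when both operands are false.
Substitute: b=False, p=False.
False | False evaluates to False.

False


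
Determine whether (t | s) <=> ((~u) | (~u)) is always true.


Build the truth table over {s, t, u}:
s | t | u | φ
-------------
False | False | False | False
True | False | False | True
False | True | False | True
True | True | False | True
False | False | True | True
True | False | True | False
False | True | True | False
True | True | True | False
Counterexample at row 1: with s=False, t=False, u=False, the formula is False.

No, it is not a tautology.


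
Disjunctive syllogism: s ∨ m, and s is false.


Disjunctive syllogism: from (P ∨ Q) and ¬P, infer Q.
One disjunct, 's', is ruled out; the other must hold.

m


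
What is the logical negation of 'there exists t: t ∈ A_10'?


¬(for all x: φ) = there exists x: ¬φ, and ¬(there exists x: φ) = for all x: ¬φ.
Apply to the existential statement.

for all t: NOT(t ∈ A_10)


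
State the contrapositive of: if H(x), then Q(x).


The contrapositive of (P → Q) is (¬Q → ¬P); it is logically equivalent to the original.
Here P = 'H(x)' and Q = 'Q(x)'.

If not (Q(x)), then not (H(x)).


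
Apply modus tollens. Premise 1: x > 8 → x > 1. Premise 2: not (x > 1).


Modus tollens: from (P → Q) and ¬Q, infer ¬P.
Q = 'x > 1' is denied; since P → Q, P must also fail.

Not (x > 8).


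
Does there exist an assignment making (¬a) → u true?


Search for a satisfying assignment over {a, u}.
Try a=T, u=F: the formula evaluates to T.
A satisfying assignment exists.

Satisfiable.


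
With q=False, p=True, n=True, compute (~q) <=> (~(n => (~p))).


Substitute q=False, p=True, n=True:
~q = True
~p = False
n => (~p) = True => False = False
~(n => (~p)) = True
(~q) <=> (~(n => (~p))) = True <=> True = True

True


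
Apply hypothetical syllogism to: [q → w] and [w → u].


Hypothetical syllogism: from (P → Q) and (Q → R), infer (P → R).
Chain the two implications through the shared middle term 'w'.

q → u


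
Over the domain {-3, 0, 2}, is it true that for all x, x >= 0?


Evaluate the predicate on each element: -3:F, 0:T, 2:T.
Counterexample x = -3 fails the predicate.

F


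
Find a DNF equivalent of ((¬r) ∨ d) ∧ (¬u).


Step 1: Distribute ∧ over ∨: ((¬r) ∨ d) ∧ (¬u) = ((¬r) ∧ (¬u)) ∨ (d ∧ (¬u)).

((¬r) ∧ (¬u)) ∨ (d ∧ (¬u))


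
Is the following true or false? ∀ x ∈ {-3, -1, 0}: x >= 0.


Evaluate the predicate on each element: -3:F, -1:F, 0:T.
Counterexample x = -3 fails the predicate.

F


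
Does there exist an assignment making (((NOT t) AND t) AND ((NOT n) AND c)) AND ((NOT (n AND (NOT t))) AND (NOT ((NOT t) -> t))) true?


Check all 8 assignments over {c, n, t}:
c | n | t | φ
-------------
F | F | F | F
T | F | F | F
F | T | F | F
T | T | F | F
F | F | T | F
T | F | T | F
F | T | T | F
T | T | T | F
No assignment makes the formula true.

Unsatisfiable.


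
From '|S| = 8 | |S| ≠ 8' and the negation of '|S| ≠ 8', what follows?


Disjunctive syllogism: from (P ∨ Q) and ¬P, infer Q.
One disjunct, '|S| ≠ 8', is ruled out; the other must hold.

|S| = 8


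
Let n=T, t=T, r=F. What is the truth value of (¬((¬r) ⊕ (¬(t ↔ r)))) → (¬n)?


Substitute n=T, t=T, r=F:
¬r = T
t ↔ r = T ↔ F = F
¬(t ↔ r) = T
(¬r) ⊕ (¬(t ↔ r)) = T ⊕ T = F
¬((¬r) ⊕ (¬(t ↔ r))) = T
¬n = F
(¬((¬r) ⊕ (¬(t ↔ r)))) → (¬n) = T → F = F

F


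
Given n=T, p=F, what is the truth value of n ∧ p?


Conjunction is true only when both operands are true.
Substitute: n=T, p=F.
T ∧ F evaluates to F.

F


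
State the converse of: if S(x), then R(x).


The converse of (P → Q) is (Q → P). It is not in general equivalent to the original.
Here P = 'S(x)' and Q = 'R(x)'.

If R(x), then S(x).


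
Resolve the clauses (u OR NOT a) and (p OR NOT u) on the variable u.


The clauses contain complementary literals u and NOTu.
Resolution eliminates this pair and disjoins the remaining literals (merging duplicates).

(NOT a OR p)


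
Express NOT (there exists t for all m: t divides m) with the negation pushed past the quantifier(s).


Negation flips each quantifier (∀↔∃) and negates the inner predicate.
¬(there exists t for all m: φ) = for all t there exists m: ¬φ.

for all t there exists m: NOT(t divides m)


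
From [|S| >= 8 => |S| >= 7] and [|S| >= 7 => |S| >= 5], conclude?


Hypothetical syllogism: from (P → Q) and (Q → R), infer (P → R).
Chain the two implications through the shared middle term '|S| >= 7'.

|S| >= 8 => |S| >= 5


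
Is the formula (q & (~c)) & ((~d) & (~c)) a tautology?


Build the truth table over {c, d, q}:
c | d | q | φ
-------------
False | False | False | False
True | False | False | False
False | True | False | False
True | True | False | False
False | False | True | True
True | False | True | False
False | True | True | False
True | True | True | False
Counterexample at row 1: with c=False, d=False, q=False, the formula is False.

No, it is not a tautology.


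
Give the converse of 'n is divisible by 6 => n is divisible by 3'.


The converse of (P → Q) is (Q → P). It is not in general equivalent to the original.
Here P = 'n is divisible by 6' and Q = 'n is divisible by 3'.

If n is divisible by 3, then n is divisible by 6.


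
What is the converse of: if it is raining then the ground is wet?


The converse of (P → Q) is (Q → P). It is not in general equivalent to the original.
Here P = 'it is raining' and Q = 'the ground is wet'.

If the ground is wet, then it is raining.


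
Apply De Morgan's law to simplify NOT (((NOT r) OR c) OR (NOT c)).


De Morgan: the negation of a disjunction is the conjunction of the negations.
Distribute NOT across OR, flipping it to AND, and negate each literal.

(r AND (NOT c)) AND c


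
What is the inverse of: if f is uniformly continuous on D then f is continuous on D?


The inverse of (P → Q) is (¬P → ¬Q). It is equivalent to the converse, not to the original.
Here P = 'f is uniformly continuous on D' and Q = 'f is continuous on D'.

If not (f is uniformly continuous on D), then not (f is continuous on D).


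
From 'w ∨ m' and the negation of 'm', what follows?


Disjunctive syllogism: from (P ∨ Q) and ¬P, infer Q.
One disjunct, 'm', is ruled out; the other must hold.

w


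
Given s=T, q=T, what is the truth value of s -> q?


Implication is false only when antecedent is true and consequent is false.
Substitute: s=T, q=T.
T -> T evaluates to T.

T


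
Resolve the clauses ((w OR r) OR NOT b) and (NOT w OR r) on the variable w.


The clauses contain complementary literals w and NOTw.
Resolution eliminates this pair and disjoins the remaining literals (merging duplicates).

(r OR NOT b)


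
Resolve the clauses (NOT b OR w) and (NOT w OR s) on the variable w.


The clauses contain complementary literals w and NOTw.
Resolution eliminates this pair and disjoins the remaining literals (merging duplicates).

(NOT b OR s)


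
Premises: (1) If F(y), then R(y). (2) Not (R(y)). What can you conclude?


Modus tollens: from (P → Q) and ¬Q, infer ¬P.
Q = 'R(y)' is denied; since P → Q, P must also fail.

Not (F(y)).


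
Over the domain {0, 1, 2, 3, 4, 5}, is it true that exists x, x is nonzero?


Evaluate the predicate on each element: 0:False, 1:True, 2:True, 3:True, 4:True, 5:True.
Witness x = 1 satisfies the predicate.

True


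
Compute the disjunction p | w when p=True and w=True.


Disjunction is false only when both operands are false.
Substitute: p=True, w=True.
True | True evaluates to True.

True


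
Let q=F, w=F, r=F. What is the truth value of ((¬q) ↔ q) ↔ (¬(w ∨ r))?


Substitute q=F, w=F, r=F:
¬q = T
(¬q) ↔ q = T ↔ F = F
w ∨ r = F ∨ F = F
¬(w ∨ r) = T
((¬q) ↔ q) ↔ (¬(w ∨ r)) = F ↔ T = F

F


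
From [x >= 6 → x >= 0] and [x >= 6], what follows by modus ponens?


Modus ponens: from (P → Q) and P, infer Q.
P = 'x >= 6' is asserted, and P → Q holds, so Q follows.

x >= 0.


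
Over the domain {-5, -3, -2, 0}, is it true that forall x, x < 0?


Evaluate the predicate on each element: -5:True, -3:True, -2:True, 0:False.
Counterexample x = 0 fails the predicate.

False


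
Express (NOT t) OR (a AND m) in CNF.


Step 1: Distribute ∨ over ∧: (¬t) ∨ (a ∧ m) = ((¬t) ∨ a) ∧ ((¬t) ∨ m).

((NOT t) OR a) AND ((NOT t) OR m)


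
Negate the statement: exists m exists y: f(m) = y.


Negation flips each quantifier (∀↔∃) and negates the inner predicate.
¬(exists m exists y: φ) = forall m forall y: ¬φ.

forall m forall y: ~(f(m) = y)


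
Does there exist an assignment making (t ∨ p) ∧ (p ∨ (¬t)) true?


Search for a satisfying assignment over {p, t}.
Try p=T, t=F: the formula evaluates to T.
A satisfying assignment exists.

Satisfiable.


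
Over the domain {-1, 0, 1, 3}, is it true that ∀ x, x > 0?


Evaluate the predicate on each element: -1:F, 0:F, 1:T, 3:T.
Counterexample x = -1 fails the predicate.

F


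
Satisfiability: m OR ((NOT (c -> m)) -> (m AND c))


Search for a satisfying assignment over {c, m}.
Try c=F, m=F: the formula evaluates to T.
A satisfying assignment exists.

Satisfiable.


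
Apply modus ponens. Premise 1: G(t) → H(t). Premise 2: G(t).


Modus ponens: from (P → Q) and P, infer Q.
P = 'G(t)' is asserted, and P → Q holds, so Q follows.

H(t).


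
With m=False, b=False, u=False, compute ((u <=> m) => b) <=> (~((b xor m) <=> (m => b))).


Substitute m=False, b=False, u=False:
u <=> m = False <=> False = True
(u <=> m) => b = True => False = False
b xor m = False xor False = False
m => b = False => False = True
(b xor m) <=> (m => b) = False <=> True = False
~((b xor m) <=> (m => b)) = True
((u <=> m) => b) <=> (~((b xor m) <=> (m => b))) = False <=> True = False

False


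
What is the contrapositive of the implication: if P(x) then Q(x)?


The contrapositive of (P → Q) is (¬Q → ¬P); it is logically equivalent to the original.
Here P = 'P(x)' and Q = 'Q(x)'.

If not (Q(x)), then not (P(x)).


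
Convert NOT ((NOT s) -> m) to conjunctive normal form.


Step 1: Rewrite (¬s) → m as ¬(¬s) ∨ m.
Step 2: Negate: ¬(¬(¬s) ∨ m) = (¬s) ∧ ¬m (De Morgan + double negation).

(NOT s) AND (NOT m)


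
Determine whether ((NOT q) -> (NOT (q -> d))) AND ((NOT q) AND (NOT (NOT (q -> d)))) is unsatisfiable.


Truth table over {d, q}:
d | q | φ
---------
F | F | F
T | F | F
F | T | F
T | T | F
Every row is false.

Yes, it is a contradiction.


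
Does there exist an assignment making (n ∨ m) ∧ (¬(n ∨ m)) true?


Check all 4 assignments over {m, n}:
m | n | φ
---------
F | F | F
T | F | F
F | T | F
T | T | F
No assignment makes the formula true.

Unsatisfiable.


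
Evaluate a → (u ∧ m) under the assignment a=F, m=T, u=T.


Substitute a=F, m=T, u=T:
u ∧ m = T ∧ T = T
a → (u ∧ m) = F → T = T

T


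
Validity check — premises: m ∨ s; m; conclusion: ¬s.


This is affirming a disjunct (fallacy). There exist truth assignments where the premises are all true but the conclusion is false.

Invalid.


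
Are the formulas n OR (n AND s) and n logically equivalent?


Compare truth tables:
n | s | φ | ψ
-------------
F | F | F | F
T | F | T | T
F | T | F | F
T | T | T | T
The columns φ and ψ agree on every row.

Yes, they are logically equivalent.


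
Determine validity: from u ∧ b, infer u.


This matches the form of conjunction elimination: the conclusion follows in every model of the premises.

Valid.


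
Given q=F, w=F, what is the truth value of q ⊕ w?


Exclusive or is true when exactly one operand is true.
Substitute: q=F, w=F.
F ⊕ F evaluates to F.

F


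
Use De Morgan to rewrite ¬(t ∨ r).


De Morgan: the negation of a disjunction is the conjunction of the negations.
Distribute ¬ across ∨, flipping it to ∧, and negate each literal.

(¬t) ∧ (¬r)


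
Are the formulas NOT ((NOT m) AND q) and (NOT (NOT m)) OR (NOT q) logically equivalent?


Compare truth tables:
m | q | φ | ψ
-------------
F | F | T | T
T | F | T | T
F | T | F | F
T | T | T | T
The columns φ and ψ agree on every row.

Yes, they are logically equivalent.


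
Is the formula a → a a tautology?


Build the truth table over {a}:
a | φ
-----
F | T
T | T
Every row evaluates to true.

Yes, it is a tautology.


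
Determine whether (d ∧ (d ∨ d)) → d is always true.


Build the truth table over {d}:
d | φ
-----
F | T
T | T
Every row evaluates to true.

Yes, it is a tautology.


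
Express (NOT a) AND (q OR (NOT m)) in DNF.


Step 1: Distribute ∧ over ∨: (¬a) ∧ (q ∨ (¬m)) = ((¬a) ∧ q) ∨ ((¬a) ∧ (¬m)).

((NOT a) AND q) OR ((NOT a) AND (NOT m))


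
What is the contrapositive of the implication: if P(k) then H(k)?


The contrapositive of (P → Q) is (¬Q → ¬P); it is logically equivalent to the original.
Here P = 'P(k)' and Q = 'H(k)'.

If not (H(k)), then not (P(k)).


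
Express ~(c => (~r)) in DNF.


Step 1: Rewrite implication then negate: ¬(¬c ∨ (¬r)) = c ∧ ¬(¬r).
Step 2: Eliminate any double negations (¬¬X = X).

c & r


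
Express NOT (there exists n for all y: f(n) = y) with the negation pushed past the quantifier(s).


Negation flips each quantifier (∀↔∃) and negates the inner predicate.
¬(there exists n for all y: φ) = for all n there exists y: ¬φ.

for all n there exists y: NOT(f(n) = y)


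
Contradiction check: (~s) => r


Truth table over {r, s}:
r | s | φ
---------
False | False | False
True | False | True
False | True | True
True | True | True
Satisfying assignment at row 2: r=True, s=False gives True.

No, it is not a contradiction.


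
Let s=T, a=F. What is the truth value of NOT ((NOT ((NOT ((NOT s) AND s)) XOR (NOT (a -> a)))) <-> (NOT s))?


Substitute s=T, a=F:
NOT s = F
(NOT s) AND s = F AND T = F
NOT ((NOT s) AND s) = T
a -> a = F -> F = T
NOT (a -> a) = F
(NOT ((NOT s) AND s)) XOR (NOT (a -> a)) = T XOR F = T
NOT ((NOT ((NOT s) AND s)) XOR (NOT (a -> a))) = F
NOT s = F
(NOT ((NOT ((NOT s) AND s)) XOR (NOT (a -> a)))) <-> (NOT s) = F <-> F = T
NOT ((NOT ((NOT ((NOT s) AND s)) XOR (NOT (a -> a)))) <-> (NOT s)) = F

F


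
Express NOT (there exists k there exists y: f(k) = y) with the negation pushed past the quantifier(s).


Negation flips each quantifier (∀↔∃) and negates the inner predicate.
¬(there exists k there exists y: φ) = for all k for all y: ¬φ.

for all k for all y: NOT(f(k) = y)


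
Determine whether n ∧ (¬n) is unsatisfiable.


Truth table over {n}:
n | φ
-----
F | F
T | F
Every row is false.

Yes, it is a contradiction.


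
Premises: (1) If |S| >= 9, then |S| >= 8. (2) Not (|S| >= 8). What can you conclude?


Modus tollens: from (P → Q) and ¬Q, infer ¬P.
Q = '|S| >= 8' is denied; since P → Q, P must also fail.

Not (|S| >= 9).


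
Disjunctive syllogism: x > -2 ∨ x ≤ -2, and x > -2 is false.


Disjunctive syllogism: from (P ∨ Q) and ¬P, infer Q.
One disjunct, 'x > -2', is ruled out; the other must hold.

x ≤ -2


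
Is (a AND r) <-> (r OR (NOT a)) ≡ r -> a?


Compare truth tables:
a | r | φ | ψ
-------------
F | F | F | T
T | F | T | T
F | T | F | F
T | T | T | T
They differ at row 1 (a=F, r=F): φ=F but ψ=T.

No, they are not logically equivalent.


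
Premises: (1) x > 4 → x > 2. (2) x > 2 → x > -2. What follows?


Hypothetical syllogism: from (P → Q) and (Q → R), infer (P → R).
Chain the two implications through the shared middle term 'x > 2'.

x > 4 → x > -2


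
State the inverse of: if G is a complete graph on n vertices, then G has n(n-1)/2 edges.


The inverse of (P → Q) is (¬P → ¬Q). It is equivalent to the converse, not to the original.
Here P = 'G is a complete graph on n vertices' and Q = 'G has n(n-1)/2 edges'.

If not (G is a complete graph on n vertices), then not (G has n(n-1)/2 edges).


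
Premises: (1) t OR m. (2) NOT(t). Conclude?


Disjunctive syllogism: from (P ∨ Q) and ¬P, infer Q.
One disjunct, 't', is ruled out; the other must hold.

m


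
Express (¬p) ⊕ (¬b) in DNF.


Step 1: (¬p) ⊕ (¬b) is true exactly when they disagree: ((¬p) ∧ ¬(¬b)) ∨ (¬(¬p) ∧ (¬b)).
Step 2: Eliminate any double negations (¬¬X = X).

((¬p) ∧ b) ∨ (p ∧ (¬b))


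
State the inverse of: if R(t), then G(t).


The inverse of (P → Q) is (¬P → ¬Q). It is equivalent to the converse, not to the original.
Here P = 'R(t)' and Q = 'G(t)'.

If not (R(t)), then not (G(t)).


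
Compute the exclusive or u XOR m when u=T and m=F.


Exclusive or is true when exactly one operand is true.
Substitute: u=T, m=F.
T XOR F evaluates to T.

T


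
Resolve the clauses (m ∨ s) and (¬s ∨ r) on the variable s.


The clauses contain complementary literals s and ¬s.
Resolution eliminates this pair and disjoins the remaining literals (merging duplicates).

(m ∨ r)


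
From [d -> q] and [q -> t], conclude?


Hypothetical syllogism: from (P → Q) and (Q → R), infer (P → R).
Chain the two implications through the shared middle term 'q'.

d -> t


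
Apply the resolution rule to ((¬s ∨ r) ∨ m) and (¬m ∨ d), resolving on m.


The clauses contain complementary literals m and ¬m.
Resolution eliminates this pair and disjoins the remaining literals (merging duplicates).

((¬s ∨ r) ∨ d)


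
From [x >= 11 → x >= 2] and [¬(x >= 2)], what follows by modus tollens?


Modus tollens: from (P → Q) and ¬Q, infer ¬P.
Q = 'x >= 2' is denied; since P → Q, P must also fail.

Not (x >= 11).


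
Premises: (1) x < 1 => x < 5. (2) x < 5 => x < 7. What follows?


Hypothetical syllogism: from (P → Q) and (Q → R), infer (P → R).
Chain the two implications through the shared middle term 'x < 5'.

x < 1 => x < 7


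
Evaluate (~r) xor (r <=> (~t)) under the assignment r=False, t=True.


Substitute r=False, t=True:
~r = True
~t = False
r <=> (~t) = False <=> False = True
(~r) xor (r <=> (~t)) = True xor True = False

False


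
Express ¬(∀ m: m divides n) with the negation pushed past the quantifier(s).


¬(∀ x: φ) = ∃ x: ¬φ, and ¬(∃ x: φ) = ∀ x: ¬φ.
Apply to the universal statement.

∃ m: ¬(m divides n)


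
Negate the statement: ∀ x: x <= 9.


¬(∀ x: φ) = ∃ x: ¬φ, and ¬(∃ x: φ) = ∀ x: ¬φ.
Apply to the universal statement.

∃ x: ¬(x <= 9)


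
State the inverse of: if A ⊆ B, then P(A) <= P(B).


The inverse of (P → Q) is (¬P → ¬Q). It is equivalent to the converse, not to the original.
Here P = 'A ⊆ B' and Q = 'P(A) <= P(B)'.

If not (A ⊆ B), then not (P(A) <= P(B)).


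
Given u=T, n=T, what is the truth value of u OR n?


Disjunction is false only when both operands are false.
Substitute: u=T, n=T.
T OR T evaluates to T.

T


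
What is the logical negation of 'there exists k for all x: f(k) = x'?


Negation flips each quantifier (∀↔∃) and negates the inner predicate.
¬(there exists k for all x: φ) = for all k there exists x: ¬φ.

for all k there exists x: NOT(f(k) = x)


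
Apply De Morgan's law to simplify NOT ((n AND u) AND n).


De Morgan: the negation of a conjunction is the disjunction of the negations.
Distribute NOT across AND, flipping it to OR, and negate each literal.

((NOT n) OR (NOT u)) OR (NOT n)


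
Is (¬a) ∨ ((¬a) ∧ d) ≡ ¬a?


Compare truth tables:
a | d | φ | ψ
-------------
F | F | T | T
T | F | F | F
F | T | T | T
T | T | F | F
The columns φ and ψ agree on every row.

Yes, they are logically equivalent.


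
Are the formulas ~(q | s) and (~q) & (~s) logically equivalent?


Compare truth tables:
q | s | φ | ψ
-------------
False | False | True | True
True | False | False | False
False | True | False | False
True | True | False | False
The columns φ and ψ agree on every row.

Yes, they are logically equivalent.


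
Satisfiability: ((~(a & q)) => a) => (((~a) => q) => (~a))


Search for a satisfying assignment over {a, q}.
Try a=False, q=False: the formula evaluates to True.
A satisfying assignment exists.

Satisfiable.


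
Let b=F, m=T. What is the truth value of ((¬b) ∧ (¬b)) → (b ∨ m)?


Substitute b=F, m=T:
¬b = T
¬b = T
(¬b) ∧ (¬b) = T ∧ T = T
b ∨ m = F ∨ T = T
((¬b) ∧ (¬b)) → (b ∨ m) = T → T = T

T


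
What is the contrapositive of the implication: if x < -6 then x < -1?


The contrapositive of (P → Q) is (¬Q → ¬P); it is logically equivalent to the original.
Here P = 'x < -6' and Q = 'x < -1'.

If not (x < -1), then not (x < -6).


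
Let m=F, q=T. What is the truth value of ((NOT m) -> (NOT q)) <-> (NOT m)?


Substitute m=F, q=T:
NOT m = T
NOT q = F
(NOT m) -> (NOT q) = T -> F = F
NOT m = T
((NOT m) -> (NOT q)) <-> (NOT m) = F <-> T = F

F


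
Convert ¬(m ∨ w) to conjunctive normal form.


Step 1: Apply De Morgan: ¬(m ∨ w) = ¬m ∧ ¬w.

(¬m) ∧ (¬w)


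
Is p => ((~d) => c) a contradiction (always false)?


Truth table over {c, d, p}:
c | d | p | φ
-------------
False | False | False | True
True | False | False | True
False | True | False | True
True | True | False | True
False | False | True | False
True | False | True | True
False | True | True | True
True | True | True | True
Satisfying assignment at row 1: c=False, d=False, p=False gives True.

No, it is not a contradiction.


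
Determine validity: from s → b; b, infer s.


This is affirming the consequent (fallacy). There exist truth assignments where the premises are all true but the conclusion is false.

Invalid.


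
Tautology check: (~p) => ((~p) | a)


Build the truth table over {a, p}:
a | p | φ
---------
False | False | True
True | False | True
False | True | True
True | True | True
Every row evaluates to true.

Yes, it is a tautology.


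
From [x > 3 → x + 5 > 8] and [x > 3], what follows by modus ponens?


Modus ponens: from (P → Q) and P, infer Q.
P = 'x > 3' is asserted, and P → Q holds, so Q follows.

x + 5 > 8.


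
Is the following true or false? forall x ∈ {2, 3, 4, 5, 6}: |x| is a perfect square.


Evaluate the predicate on each element: 2:False, 3:False, 4:True, 5:False, 6:False.
Counterexample x = 2 fails the predicate.

False


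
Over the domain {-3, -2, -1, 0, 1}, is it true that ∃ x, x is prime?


Evaluate the predicate on each element: -3:F, -2:F, -1:F, 0:F, 1:F.
No element satisfies the predicate.

F


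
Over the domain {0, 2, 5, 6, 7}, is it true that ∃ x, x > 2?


Evaluate the predicate on each element: 0:F, 2:F, 5:T, 6:T, 7:T.
Witness x = 5 satisfies the predicate.

T


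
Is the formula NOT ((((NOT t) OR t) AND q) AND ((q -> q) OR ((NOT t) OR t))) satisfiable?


Search for a satisfying assignment over {q, t}.
Try q=F, t=F: the formula evaluates to T.
A satisfying assignment exists.

Satisfiable.


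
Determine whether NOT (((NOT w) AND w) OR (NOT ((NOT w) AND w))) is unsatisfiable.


Truth table over {w}:
w | φ
-----
F | F
T | F
Every row is false.

Yes, it is a contradiction.


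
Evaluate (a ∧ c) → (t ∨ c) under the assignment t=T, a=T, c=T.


Substitute t=T, a=T, c=T:
a ∧ c = T ∧ T = T
t ∨ c = T ∨ T = T
(a ∧ c) → (t ∨ c) = T → T = T

T


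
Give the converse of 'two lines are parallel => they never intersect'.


The converse of (P → Q) is (Q → P). It is not in general equivalent to the original.
Here P = 'two lines are parallel' and Q = 'they never intersect'.

If they never intersect, then two lines are parallel.


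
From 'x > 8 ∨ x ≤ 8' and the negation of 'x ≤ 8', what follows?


Disjunctive syllogism: from (P ∨ Q) and ¬P, infer Q.
One disjunct, 'x ≤ 8', is ruled out; the other must hold.

x > 8


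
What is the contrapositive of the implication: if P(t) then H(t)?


The contrapositive of (P → Q) is (¬Q → ¬P); it is logically equivalent to the original.
Here P = 'P(t)' and Q = 'H(t)'.

If not (H(t)), then not (P(t)).


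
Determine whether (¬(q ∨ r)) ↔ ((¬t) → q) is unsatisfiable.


Truth table over {q, r, t}:
q | r | t | φ
-------------
F | F | F | F
T | F | F | F
F | T | F | T
T | T | F | F
F | F | T | T
T | F | T | F
F | T | T | F
T | T | T | F
Satisfying assignment at row 3: q=F, r=T, t=F gives T.

No, it is not a contradiction.


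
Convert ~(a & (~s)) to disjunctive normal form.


Step 1: Apply De Morgan: ¬(a ∧ (¬s)) = ¬a ∨ ¬(¬s).
Step 2: Eliminate any double negations (¬¬X = X).

(~a) | s


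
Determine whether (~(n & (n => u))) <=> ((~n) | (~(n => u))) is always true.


Build the truth table over {n, u}:
n | u | φ
---------
False | False | True
True | False | True
False | True | True
True | True | True
Every row evaluates to true.

Yes, it is a tautology.


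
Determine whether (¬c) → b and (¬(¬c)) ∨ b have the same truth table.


Compare truth tables:
b | c | φ | ψ
-------------
F | F | F | F
T | F | T | T
F | T | T | T
T | T | T | T
The columns φ and ψ agree on every row.

Yes, they are logically equivalent.


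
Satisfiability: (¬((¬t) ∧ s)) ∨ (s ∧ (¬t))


Search for a satisfying assignment over {s, t}.
Try s=F, t=F: the formula evaluates to T.
A satisfying assignment exists.

Satisfiable.


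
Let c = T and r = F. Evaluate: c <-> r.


Biconditional is true when both operands have the same truth value.
Substitute: c=T, r=F.
T <-> F evaluates to F.

F


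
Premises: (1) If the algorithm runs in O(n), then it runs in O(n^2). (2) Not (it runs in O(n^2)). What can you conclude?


Modus tollens: from (P → Q) and ¬Q, infer ¬P.
Q = 'it runs in O(n^2)' is denied; since P → Q, P must also fail.

Not (the algorithm runs in O(n)).


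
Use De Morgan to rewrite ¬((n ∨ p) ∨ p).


De Morgan: the negation of a disjunction is the conjunction of the negations.
Distribute ¬ across ∨, flipping it to ∧, and negate each literal.

((¬n) ∧ (¬p)) ∧ (¬p)


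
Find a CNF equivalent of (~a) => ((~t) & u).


Step 1: Rewrite (¬a) → ((¬t) ∧ u) as ¬(¬a) ∨ ((¬t) ∧ u).
Step 2: Distribute ∨ over ∧.
Step 3: Eliminate any double negations (¬¬X = X).

(a | (~t)) & (a | u)


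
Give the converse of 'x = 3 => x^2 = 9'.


The converse of (P → Q) is (Q → P). It is not in general equivalent to the original.
Here P = 'x = 3' and Q = 'x^2 = 9'.

If x^2 = 9, then x = 3.


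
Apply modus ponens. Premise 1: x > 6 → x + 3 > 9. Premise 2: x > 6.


Modus ponens: from (P → Q) and P, infer Q.
P = 'x > 6' is asserted, and P → Q holds, so Q follows.

x + 3 > 9.


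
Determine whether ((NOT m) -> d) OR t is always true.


Build the truth table over {d, m, t}:
d | m | t | φ
-------------
F | F | F | F
T | F | F | T
F | T | F | T
T | T | F | T
F | F | T | T
T | F | T | T
F | T | T | T
T | T | T | T
Counterexample at row 1: with d=F, m=F, t=F, the formula is F.

No, it is not a tautology.


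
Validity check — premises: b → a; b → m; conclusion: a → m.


This is (no valid rule). There exist truth assignments where the premises are all true but the conclusion is false.

Invalid.


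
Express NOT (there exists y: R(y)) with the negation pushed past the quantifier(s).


¬(for all x: φ) = there exists x: ¬φ, and ¬(there exists x: φ) = for all x: ¬φ.
Apply to the existential statement.

for all y: NOT(R(y))


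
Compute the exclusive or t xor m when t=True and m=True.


Exclusive or is true when exactly one operand is true.
Substitute: t=True, m=True.
True xor True evaluates to False.

False


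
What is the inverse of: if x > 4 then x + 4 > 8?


The inverse of (P → Q) is (¬P → ¬Q). It is equivalent to the converse, not to the original.
Here P = 'x > 4' and Q = 'x + 4 > 8'.

If not (x > 4), then not (x + 4 > 8).


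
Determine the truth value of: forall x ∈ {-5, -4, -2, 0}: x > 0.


Evaluate the predicate on each element: -5:False, -4:False, -2:False, 0:False.
Counterexample x = -5 fails the predicate.

False


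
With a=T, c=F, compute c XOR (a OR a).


Substitute a=T, c=F:
a OR a = T OR T = T
c XOR (a OR a) = F XOR T = T

T


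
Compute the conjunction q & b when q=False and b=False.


Conjunction is true only when both operands are true.
Substitute: q=False, b=False.
False & False evaluates to False.

False


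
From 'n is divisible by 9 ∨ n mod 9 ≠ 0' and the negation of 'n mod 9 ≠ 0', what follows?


Disjunctive syllogism: from (P ∨ Q) and ¬P, infer Q.
One disjunct, 'n mod 9 ≠ 0', is ruled out; the other must hold.

n is divisible by 9


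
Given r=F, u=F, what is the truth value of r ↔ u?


Biconditional is true when both operands have the same truth value.
Substitute: r=F, u=F.
F ↔ F evaluates to T.

T


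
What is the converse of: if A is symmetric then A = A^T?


The converse of (P → Q) is (Q → P). It is not in general equivalent to the original.
Here P = 'A is symmetric' and Q = 'A = A^T'.

If A = A^T, then A is symmetric.


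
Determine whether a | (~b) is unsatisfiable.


Truth table over {a, b}:
a | b | φ
---------
False | False | True
True | False | True
False | True | False
True | True | True
Satisfying assignment at row 1: a=False, b=False gives True.

No, it is not a contradiction.


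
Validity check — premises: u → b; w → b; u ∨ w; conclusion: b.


This matches the form of proof by cases: the conclusion follows in every model of the premises.

Valid.


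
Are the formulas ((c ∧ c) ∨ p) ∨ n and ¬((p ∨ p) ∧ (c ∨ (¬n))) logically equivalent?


Compare truth tables:
c | n | p | φ | ψ
-----------------
F | F | F | F | T
T | F | F | T | T
F | T | F | T | T
T | T | F | T | T
F | F | T | T | F
T | F | T | T | F
F | T | T | T | T
T | T | T | T | F
They differ at row 1 (c=F, n=F, p=F): φ=F but ψ=T.

No, they are not logically equivalent.


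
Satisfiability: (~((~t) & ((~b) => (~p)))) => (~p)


Search for a satisfying assignment over {b, p, t}.
Try b=False, p=False, t=False: the formula evaluates to True.
A satisfying assignment exists.

Satisfiable.


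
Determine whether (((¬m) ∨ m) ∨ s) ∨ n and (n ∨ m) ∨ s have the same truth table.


Compare truth tables:
m | n | s | φ | ψ
-----------------
F | F | F | T | F
T | F | F | T | T
F | T | F | T | T
T | T | F | T | T
F | F | T | T | T
T | F | T | T | T
F | T | T | T | T
T | T | T | T | T
They differ at row 1 (m=F, n=F, s=F): φ=T but ψ=F.

No, they are not logically equivalent.


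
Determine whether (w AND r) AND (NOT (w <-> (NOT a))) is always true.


Build the truth table over {a, r, w}:
a | r | w | φ
-------------
F | F | F | F
T | F | F | F
F | T | F | F
T | T | F | F
F | F | T | F
T | F | T | F
F | T | T | F
T | T | T | T
Counterexample at row 1: with a=F, r=F, w=F, the formula is F.

No, it is not a tautology.
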